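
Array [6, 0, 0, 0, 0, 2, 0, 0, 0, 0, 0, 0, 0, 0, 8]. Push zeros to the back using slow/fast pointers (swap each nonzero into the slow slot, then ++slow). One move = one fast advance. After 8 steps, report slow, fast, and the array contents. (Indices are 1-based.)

slow=3, fast=9, a=[6, 2, 0, 0, 0, 0, 0, 0, 0, 0, 0, 0, 0, 0, 8]

(s=1,f=1) a[fast]=6≠0 swap→a[1]=6 → slow++,fast++
(s=2,f=2) a[fast]=0 → fast++
(s=2,f=3) a[fast]=0 → fast++
(s=2,f=4) a[fast]=0 → fast++
(s=2,f=5) a[fast]=0 → fast++
(s=2,f=6) a[fast]=2≠0 swap→a[2]=2 → slow++,fast++
(s=3,f=7) a[fast]=0 → fast++
(s=3,f=8) a[fast]=0 → fast++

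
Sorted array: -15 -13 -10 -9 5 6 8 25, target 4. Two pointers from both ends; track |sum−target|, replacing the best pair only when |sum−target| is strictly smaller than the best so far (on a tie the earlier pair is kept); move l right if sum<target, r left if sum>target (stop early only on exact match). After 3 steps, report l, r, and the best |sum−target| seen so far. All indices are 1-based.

l=3, r=7, best |Δ|=6

[1,8] -15+25=10 d=6 * → r--
[1,7] -15+8=-7 d=11 → l++
[2,7] -13+8=-5 d=9 → l++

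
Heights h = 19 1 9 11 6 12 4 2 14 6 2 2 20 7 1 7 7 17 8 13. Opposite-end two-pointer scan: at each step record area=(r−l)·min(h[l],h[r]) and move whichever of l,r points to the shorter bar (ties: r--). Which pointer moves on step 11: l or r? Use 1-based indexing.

[1,20] min(19,13)*19=247 best=247 * → r--
[1,19] min(19,8)*18=144 best=247 → r--
[1,18] min(19,17)*17=289 best=289 * → r--
[1,17] min(19,7)*16=112 best=289 → r--
[1,16] min(19,7)*15=105 best=289 → r--
[1,15] min(19,1)*14=14 best=289 → r--
[1,14] min(19,7)*13=91 best=289 → r--
[1,13] min(19,20)*12=228 best=289 → l++
[2,13] min(1,20)*11=11 best=289 → l++
[3,13] min(9,20)*10=90 best=289 → l++
[4,13] min(11,20)*9=99 best=289 → l++

l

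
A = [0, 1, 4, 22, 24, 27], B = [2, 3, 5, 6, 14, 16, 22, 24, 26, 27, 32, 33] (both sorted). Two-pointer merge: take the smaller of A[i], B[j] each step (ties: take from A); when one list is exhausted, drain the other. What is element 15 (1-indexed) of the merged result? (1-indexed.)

[i=1,j=1] A[i]=0<=B[j]=2 take 0 → i++
[i=2,j=1] A[i]=1<=B[j]=2 take 1 → i++
[i=3,j=1] A[i]=4>B[j]=2 take 2 → j++
[i=3,j=2] A[i]=4>B[j]=3 take 3 → j++
[i=3,j=3] A[i]=4<=B[j]=5 take 4 → i++
[i=4,j=3] A[i]=22>B[j]=5 take 5 → j++
[i=4,j=4] A[i]=22>B[j]=6 take 6 → j++
[i=4,j=5] A[i]=22>B[j]=14 take 14 → j++
[i=4,j=6] A[i]=22>B[j]=16 take 16 → j++
[i=4,j=7] A[i]=22<=B[j]=22 take 22 → i++
[i=5,j=7] A[i]=24>B[j]=22 take 22 → j++
[i=5,j=8] A[i]=24<=B[j]=24 take 24 → i++
[i=6,j=8] A[i]=27>B[j]=24 take 24 → j++
[i=6,j=9] A[i]=27>B[j]=26 take 26 → j++
[i=6,j=10] A[i]=27<=B[j]=27 take 27 → i++
[i=7,j=10] A done, take B[j]=27 → j++
[i=7,j=11] A done, take B[j]=32 → j++
[i=7,j=12] A done, take B[j]=33 → j++

merged[15] = 27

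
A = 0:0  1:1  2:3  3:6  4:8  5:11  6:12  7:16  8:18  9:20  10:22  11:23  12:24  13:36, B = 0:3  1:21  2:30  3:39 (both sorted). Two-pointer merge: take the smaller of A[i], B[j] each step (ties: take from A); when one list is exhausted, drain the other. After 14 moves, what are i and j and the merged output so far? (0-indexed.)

i=0 j=0: A[i]=0<=B[j]=3 take 0, i++
i=1 j=0: A[i]=1<=B[j]=3 take 1, i++
i=2 j=0: A[i]=3<=B[j]=3 take 3, i++
i=3 j=0: A[i]=6>B[j]=3 take 3, j++
i=3 j=1: A[i]=6<=B[j]=21 take 6, i++
i=4 j=1: A[i]=8<=B[j]=21 take 8, i++
i=5 j=1: A[i]=11<=B[j]=21 take 11, i++
i=6 j=1: A[i]=12<=B[j]=21 take 12, i++
i=7 j=1: A[i]=16<=B[j]=21 take 16, i++
i=8 j=1: A[i]=18<=B[j]=21 take 18, i++
i=9 j=1: A[i]=20<=B[j]=21 take 20, i++
i=10 j=1: A[i]=22>B[j]=21 take 21, j++
i=10 j=2: A[i]=22<=B[j]=30 take 22, i++
i=11 j=2: A[i]=23<=B[j]=30 take 23, i++

i=12, j=2, merged so far=[0, 1, 3, 3, 6, 8, 11, 12, 16, 18, 20, 21, 22, 23]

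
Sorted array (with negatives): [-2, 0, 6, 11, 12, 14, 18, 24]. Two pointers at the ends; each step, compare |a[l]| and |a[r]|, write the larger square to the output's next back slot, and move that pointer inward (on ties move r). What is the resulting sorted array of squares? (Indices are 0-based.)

[0, 4, 36, 121, 144, 196, 324, 576]

l=0 r=7: |-2|<=|24| out[7]=576, r--
l=0 r=6: |-2|<=|18| out[6]=324, r--
l=0 r=5: |-2|<=|14| out[5]=196, r--
l=0 r=4: |-2|<=|12| out[4]=144, r--
l=0 r=3: |-2|<=|11| out[3]=121, r--
l=0 r=2: |-2|<=|6| out[2]=36, r--
l=0 r=1: |-2|>|0| out[1]=4, l++
l=1 r=1: |0|<=|0| out[0]=0, r--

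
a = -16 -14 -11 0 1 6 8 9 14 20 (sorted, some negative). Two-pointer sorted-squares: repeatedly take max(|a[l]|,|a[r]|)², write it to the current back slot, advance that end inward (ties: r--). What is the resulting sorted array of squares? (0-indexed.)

[0, 1, 36, 64, 81, 121, 196, 196, 256, 400]

[0,9] |-16|<=|20| out[9]=400 → r--
[0,8] |-16|>|14| out[8]=256 → l++
[1,8] |-14|<=|14| out[7]=196 → r--
[1,7] |-14|>|9| out[6]=196 → l++
[2,7] |-11|>|9| out[5]=121 → l++
[3,7] |0|<=|9| out[4]=81 → r--
[3,6] |0|<=|8| out[3]=64 → r--
[3,5] |0|<=|6| out[2]=36 → r--
[3,4] |0|<=|1| out[1]=1 → r--
[3,3] |0|<=|0| out[0]=0 → r--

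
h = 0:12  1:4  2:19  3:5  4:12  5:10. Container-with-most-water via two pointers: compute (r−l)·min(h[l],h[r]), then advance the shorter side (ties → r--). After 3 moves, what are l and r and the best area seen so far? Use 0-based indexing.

[0,5] min(12,10)*5=50 best=50 * → r--
[0,4] min(12,12)*4=48 best=50 → r--
[0,3] min(12,5)*3=15 best=50 → r--

l=0, r=2, best area=50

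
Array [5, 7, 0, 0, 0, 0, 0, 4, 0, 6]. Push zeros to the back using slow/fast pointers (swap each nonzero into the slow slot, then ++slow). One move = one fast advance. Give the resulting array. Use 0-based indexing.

[5, 7, 4, 6, 0, 0, 0, 0, 0, 0]

slow=0 fast=0: a[fast]=5≠0 swap→a[0]=5, slow++,fast++
slow=1 fast=1: a[fast]=7≠0 swap→a[1]=7, slow++,fast++
slow=2 fast=2: a[fast]=0, fast++
slow=2 fast=3: a[fast]=0, fast++
slow=2 fast=4: a[fast]=0, fast++
slow=2 fast=5: a[fast]=0, fast++
slow=2 fast=6: a[fast]=0, fast++
slow=2 fast=7: a[fast]=4≠0 swap→a[2]=4, slow++,fast++
slow=3 fast=8: a[fast]=0, fast++
slow=3 fast=9: a[fast]=6≠0 swap→a[3]=6, slow++,fast++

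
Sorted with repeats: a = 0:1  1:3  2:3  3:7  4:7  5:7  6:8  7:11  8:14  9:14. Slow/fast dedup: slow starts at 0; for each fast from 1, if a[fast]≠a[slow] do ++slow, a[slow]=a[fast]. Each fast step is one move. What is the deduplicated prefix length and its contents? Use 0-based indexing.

(s=0,f=1) a[fast]=3≠a[slow]=1 write a[1]=3 → slow++,fast++
(s=1,f=2) a[fast]=3=a[slow] dup → fast++
(s=1,f=3) a[fast]=7≠a[slow]=3 write a[2]=7 → slow++,fast++
(s=2,f=4) a[fast]=7=a[slow] dup → fast++
(s=2,f=5) a[fast]=7=a[slow] dup → fast++
(s=2,f=6) a[fast]=8≠a[slow]=7 write a[3]=8 → slow++,fast++
(s=3,f=7) a[fast]=11≠a[slow]=8 write a[4]=11 → slow++,fast++
(s=4,f=8) a[fast]=14≠a[slow]=11 write a[5]=14 → slow++,fast++
(s=5,f=9) a[fast]=14=a[slow] dup → fast++

length 6; prefix = [1, 3, 7, 8, 11, 14]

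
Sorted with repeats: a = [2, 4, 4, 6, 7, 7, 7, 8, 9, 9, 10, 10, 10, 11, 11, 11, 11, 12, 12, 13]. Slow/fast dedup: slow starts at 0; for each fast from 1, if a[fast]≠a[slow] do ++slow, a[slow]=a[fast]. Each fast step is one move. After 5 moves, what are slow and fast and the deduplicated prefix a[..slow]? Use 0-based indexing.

slow=3, fast=6, prefix=[2, 4, 6, 7]

(s=0,f=1) a[fast]=4≠a[slow]=2 write a[1]=4 → slow++,fast++
(s=1,f=2) a[fast]=4=a[slow] dup → fast++
(s=1,f=3) a[fast]=6≠a[slow]=4 write a[2]=6 → slow++,fast++
(s=2,f=4) a[fast]=7≠a[slow]=6 write a[3]=7 → slow++,fast++
(s=3,f=5) a[fast]=7=a[slow] dup → fast++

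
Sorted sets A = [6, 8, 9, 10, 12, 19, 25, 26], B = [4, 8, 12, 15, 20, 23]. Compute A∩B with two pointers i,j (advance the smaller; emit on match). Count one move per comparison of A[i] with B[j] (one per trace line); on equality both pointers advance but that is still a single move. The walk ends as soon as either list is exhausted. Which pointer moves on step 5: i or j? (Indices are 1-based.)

i

i=1 j=1: 6>4, j++
i=1 j=2: 6<8, i++
i=2 j=2: 8==8 emit, i++,j++
i=3 j=3: 9<12, i++
i=4 j=3: 10<12, i++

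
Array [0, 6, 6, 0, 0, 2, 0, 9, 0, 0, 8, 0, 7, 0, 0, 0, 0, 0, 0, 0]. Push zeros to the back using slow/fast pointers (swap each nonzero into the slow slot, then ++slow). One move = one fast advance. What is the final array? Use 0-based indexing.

[6, 6, 2, 9, 8, 7, 0, 0, 0, 0, 0, 0, 0, 0, 0, 0, 0, 0, 0, 0]

(s=0,f=0) a[fast]=0 → fast++
(s=0,f=1) a[fast]=6≠0 swap→a[0]=6 → slow++,fast++
(s=1,f=2) a[fast]=6≠0 swap→a[1]=6 → slow++,fast++
(s=2,f=3) a[fast]=0 → fast++
(s=2,f=4) a[fast]=0 → fast++
(s=2,f=5) a[fast]=2≠0 swap→a[2]=2 → slow++,fast++
(s=3,f=6) a[fast]=0 → fast++
(s=3,f=7) a[fast]=9≠0 swap→a[3]=9 → slow++,fast++
(s=4,f=8) a[fast]=0 → fast++
(s=4,f=9) a[fast]=0 → fast++
(s=4,f=10) a[fast]=8≠0 swap→a[4]=8 → slow++,fast++
(s=5,f=11) a[fast]=0 → fast++
(s=5,f=12) a[fast]=7≠0 swap→a[5]=7 → slow++,fast++
(s=6,f=13) a[fast]=0 → fast++
(s=6,f=14) a[fast]=0 → fast++
(s=6,f=15) a[fast]=0 → fast++
(s=6,f=16) a[fast]=0 → fast++
(s=6,f=17) a[fast]=0 → fast++
(s=6,f=18) a[fast]=0 → fast++
(s=6,f=19) a[fast]=0 → fast++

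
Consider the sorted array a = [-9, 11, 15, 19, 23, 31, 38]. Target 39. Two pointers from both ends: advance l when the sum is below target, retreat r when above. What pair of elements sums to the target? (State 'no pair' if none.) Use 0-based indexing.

no pair

[0,6] -9+38=29 <39 → l++
[1,6] 11+38=49 >39 → r--
[1,5] 11+31=42 >39 → r--
[1,4] 11+23=34 <39 → l++
[2,4] 15+23=38 <39 → l++
[3,4] 19+23=42 >39 → r--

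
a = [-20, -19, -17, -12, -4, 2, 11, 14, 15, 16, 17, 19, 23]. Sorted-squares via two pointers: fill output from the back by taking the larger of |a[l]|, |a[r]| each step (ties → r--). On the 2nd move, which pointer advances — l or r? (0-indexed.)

l=0 r=12: |-20|<=|23| out[12]=529, r--
l=0 r=11: |-20|>|19| out[11]=400, l++

l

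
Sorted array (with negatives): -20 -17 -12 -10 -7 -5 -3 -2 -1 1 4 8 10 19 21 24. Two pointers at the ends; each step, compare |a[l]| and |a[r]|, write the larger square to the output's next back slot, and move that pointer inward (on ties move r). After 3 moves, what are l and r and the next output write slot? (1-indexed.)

l=1 r=16: |-20|<=|24| out[16]=576, r--
l=1 r=15: |-20|<=|21| out[15]=441, r--
l=1 r=14: |-20|>|19| out[14]=400, l++

l=2, r=14, next write slot=13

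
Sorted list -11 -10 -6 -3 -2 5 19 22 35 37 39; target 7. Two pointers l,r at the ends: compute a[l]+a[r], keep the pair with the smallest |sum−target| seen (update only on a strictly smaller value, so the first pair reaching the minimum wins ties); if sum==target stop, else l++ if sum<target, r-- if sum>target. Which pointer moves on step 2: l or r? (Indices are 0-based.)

[0,10] -11+39=28 d=21 * → r--
[0,9] -11+37=26 d=19 * → r--

r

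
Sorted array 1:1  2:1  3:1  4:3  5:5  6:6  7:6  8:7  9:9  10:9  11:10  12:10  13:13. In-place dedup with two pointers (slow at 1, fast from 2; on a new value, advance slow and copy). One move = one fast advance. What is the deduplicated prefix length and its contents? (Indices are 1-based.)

length 8; prefix = [1, 3, 5, 6, 7, 9, 10, 13]

slow=1 fast=2: a[fast]=1=a[slow] dup, fast++
slow=1 fast=3: a[fast]=1=a[slow] dup, fast++
slow=1 fast=4: a[fast]=3≠a[slow]=1 write a[2]=3, slow++,fast++
slow=2 fast=5: a[fast]=5≠a[slow]=3 write a[3]=5, slow++,fast++
slow=3 fast=6: a[fast]=6≠a[slow]=5 write a[4]=6, slow++,fast++
slow=4 fast=7: a[fast]=6=a[slow] dup, fast++
slow=4 fast=8: a[fast]=7≠a[slow]=6 write a[5]=7, slow++,fast++
slow=5 fast=9: a[fast]=9≠a[slow]=7 write a[6]=9, slow++,fast++
slow=6 fast=10: a[fast]=9=a[slow] dup, fast++
slow=6 fast=11: a[fast]=10≠a[slow]=9 write a[7]=10, slow++,fast++
slow=7 fast=12: a[fast]=10=a[slow] dup, fast++
slow=7 fast=13: a[fast]=13≠a[slow]=10 write a[8]=13, slow++,fast++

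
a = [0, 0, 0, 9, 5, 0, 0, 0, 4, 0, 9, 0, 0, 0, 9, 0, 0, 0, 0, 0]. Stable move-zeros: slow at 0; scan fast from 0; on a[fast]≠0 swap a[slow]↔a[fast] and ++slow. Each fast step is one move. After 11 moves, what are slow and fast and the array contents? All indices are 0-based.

(s=0,f=0) a[fast]=0 → fast++
(s=0,f=1) a[fast]=0 → fast++
(s=0,f=2) a[fast]=0 → fast++
(s=0,f=3) a[fast]=9≠0 swap→a[0]=9 → slow++,fast++
(s=1,f=4) a[fast]=5≠0 swap→a[1]=5 → slow++,fast++
(s=2,f=5) a[fast]=0 → fast++
(s=2,f=6) a[fast]=0 → fast++
(s=2,f=7) a[fast]=0 → fast++
(s=2,f=8) a[fast]=4≠0 swap→a[2]=4 → slow++,fast++
(s=3,f=9) a[fast]=0 → fast++
(s=3,f=10) a[fast]=9≠0 swap→a[3]=9 → slow++,fast++

slow=4, fast=11, a=[9, 5, 4, 9, 0, 0, 0, 0, 0, 0, 0, 0, 0, 0, 9, 0, 0, 0, 0, 0]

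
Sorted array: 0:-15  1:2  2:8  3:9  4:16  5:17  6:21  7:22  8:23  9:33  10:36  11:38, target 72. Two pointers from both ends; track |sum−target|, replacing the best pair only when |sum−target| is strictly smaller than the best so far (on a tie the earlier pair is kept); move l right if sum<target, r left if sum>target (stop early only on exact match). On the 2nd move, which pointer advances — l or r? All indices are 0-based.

l

l=0 r=11: -15+38=23 d=49 *, l++
l=1 r=11: 2+38=40 d=32 *, l++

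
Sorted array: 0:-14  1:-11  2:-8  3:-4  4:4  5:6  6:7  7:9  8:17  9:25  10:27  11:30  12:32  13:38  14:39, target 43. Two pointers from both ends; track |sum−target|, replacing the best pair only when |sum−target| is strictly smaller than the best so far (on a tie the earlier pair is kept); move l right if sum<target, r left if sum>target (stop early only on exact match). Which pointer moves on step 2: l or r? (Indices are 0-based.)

l

[0,14] -14+39=25 d=18 * → l++
[1,14] -11+39=28 d=15 * → l++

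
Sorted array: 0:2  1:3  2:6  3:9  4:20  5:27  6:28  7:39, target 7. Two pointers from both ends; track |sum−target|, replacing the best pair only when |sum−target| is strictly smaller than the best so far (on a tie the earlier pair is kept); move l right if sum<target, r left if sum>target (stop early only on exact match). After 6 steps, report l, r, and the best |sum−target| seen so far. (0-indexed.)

l=0, r=1, best |Δ|=1

l=0 r=7: 2+39=41 d=34 *, r--
l=0 r=6: 2+28=30 d=23 *, r--
l=0 r=5: 2+27=29 d=22 *, r--
l=0 r=4: 2+20=22 d=15 *, r--
l=0 r=3: 2+9=11 d=4 *, r--
l=0 r=2: 2+6=8 d=1 *, r--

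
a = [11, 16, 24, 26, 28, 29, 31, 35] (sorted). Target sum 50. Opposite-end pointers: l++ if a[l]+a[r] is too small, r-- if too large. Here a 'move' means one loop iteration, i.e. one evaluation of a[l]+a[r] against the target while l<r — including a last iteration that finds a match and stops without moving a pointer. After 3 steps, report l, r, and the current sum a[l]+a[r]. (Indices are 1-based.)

l=3, r=7, sum=55

l=1 r=8: 11+35=46 <50, l++
l=2 r=8: 16+35=51 >50, r--
l=2 r=7: 16+31=47 <50, l++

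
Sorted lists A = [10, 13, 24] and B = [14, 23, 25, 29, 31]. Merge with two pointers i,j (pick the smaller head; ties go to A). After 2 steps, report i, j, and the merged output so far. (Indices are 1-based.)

i=3, j=1, merged so far=[10, 13]

i=1 j=1: A[i]=10<=B[j]=14 take 10, i++
i=2 j=1: A[i]=13<=B[j]=14 take 13, i++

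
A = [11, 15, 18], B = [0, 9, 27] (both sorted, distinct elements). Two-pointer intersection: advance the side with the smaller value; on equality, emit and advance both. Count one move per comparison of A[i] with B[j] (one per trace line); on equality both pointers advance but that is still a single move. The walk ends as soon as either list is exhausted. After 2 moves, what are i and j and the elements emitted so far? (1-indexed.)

i=1, j=3, emitted=[]

[i=1,j=1] 11>0 → j++
[i=1,j=2] 11>9 → j++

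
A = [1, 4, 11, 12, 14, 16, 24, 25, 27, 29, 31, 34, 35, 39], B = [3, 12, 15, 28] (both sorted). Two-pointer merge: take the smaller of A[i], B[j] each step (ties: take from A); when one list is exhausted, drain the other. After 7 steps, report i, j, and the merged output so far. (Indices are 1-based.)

i=6, j=3, merged so far=[1, 3, 4, 11, 12, 12, 14]

i=1 j=1: A[i]=1<=B[j]=3 take 1, i++
i=2 j=1: A[i]=4>B[j]=3 take 3, j++
i=2 j=2: A[i]=4<=B[j]=12 take 4, i++
i=3 j=2: A[i]=11<=B[j]=12 take 11, i++
i=4 j=2: A[i]=12<=B[j]=12 take 12, i++
i=5 j=2: A[i]=14>B[j]=12 take 12, j++
i=5 j=3: A[i]=14<=B[j]=15 take 14, i++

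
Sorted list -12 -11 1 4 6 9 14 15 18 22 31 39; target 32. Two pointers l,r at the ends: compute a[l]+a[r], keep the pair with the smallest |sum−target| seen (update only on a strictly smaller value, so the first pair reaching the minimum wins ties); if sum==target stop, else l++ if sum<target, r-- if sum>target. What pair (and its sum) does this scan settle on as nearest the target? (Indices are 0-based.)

pair (1, 31) with sum 32 (|Δ|=0)

l=0 r=11: -12+39=27 d=5 *, l++
l=1 r=11: -11+39=28 d=4 *, l++
l=2 r=11: 1+39=40 d=8, r--
l=2 r=10: 1+31=32 d=0 *, stop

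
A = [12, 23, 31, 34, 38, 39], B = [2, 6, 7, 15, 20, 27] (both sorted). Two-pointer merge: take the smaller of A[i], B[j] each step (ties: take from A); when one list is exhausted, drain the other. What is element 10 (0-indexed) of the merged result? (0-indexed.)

i=0 j=0: A[i]=12>B[j]=2 take 2, j++
i=0 j=1: A[i]=12>B[j]=6 take 6, j++
i=0 j=2: A[i]=12>B[j]=7 take 7, j++
i=0 j=3: A[i]=12<=B[j]=15 take 12, i++
i=1 j=3: A[i]=23>B[j]=15 take 15, j++
i=1 j=4: A[i]=23>B[j]=20 take 20, j++
i=1 j=5: A[i]=23<=B[j]=27 take 23, i++
i=2 j=5: A[i]=31>B[j]=27 take 27, j++
i=2 j=6: B done, take A[i]=31, i++
i=3 j=6: B done, take A[i]=34, i++
i=4 j=6: B done, take A[i]=38, i++
i=5 j=6: B done, take A[i]=39, i++

merged[10] = 38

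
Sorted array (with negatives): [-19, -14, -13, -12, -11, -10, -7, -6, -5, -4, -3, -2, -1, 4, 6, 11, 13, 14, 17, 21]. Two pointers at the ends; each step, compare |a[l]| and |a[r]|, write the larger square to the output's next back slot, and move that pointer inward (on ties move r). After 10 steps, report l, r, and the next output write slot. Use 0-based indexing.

l=0 r=19: |-19|<=|21| out[19]=441, r--
l=0 r=18: |-19|>|17| out[18]=361, l++
l=1 r=18: |-14|<=|17| out[17]=289, r--
l=1 r=17: |-14|<=|14| out[16]=196, r--
l=1 r=16: |-14|>|13| out[15]=196, l++
l=2 r=16: |-13|<=|13| out[14]=169, r--
l=2 r=15: |-13|>|11| out[13]=169, l++
l=3 r=15: |-12|>|11| out[12]=144, l++
l=4 r=15: |-11|<=|11| out[11]=121, r--
l=4 r=14: |-11|>|6| out[10]=121, l++

l=5, r=14, next write slot=9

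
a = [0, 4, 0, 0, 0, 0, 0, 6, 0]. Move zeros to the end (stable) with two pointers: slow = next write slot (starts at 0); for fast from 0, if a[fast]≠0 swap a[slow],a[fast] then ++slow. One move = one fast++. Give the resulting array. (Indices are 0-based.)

[4, 6, 0, 0, 0, 0, 0, 0, 0]

slow=0 fast=0: a[fast]=0, fast++
slow=0 fast=1: a[fast]=4≠0 swap→a[0]=4, slow++,fast++
slow=1 fast=2: a[fast]=0, fast++
slow=1 fast=3: a[fast]=0, fast++
slow=1 fast=4: a[fast]=0, fast++
slow=1 fast=5: a[fast]=0, fast++
slow=1 fast=6: a[fast]=0, fast++
slow=1 fast=7: a[fast]=6≠0 swap→a[1]=6, slow++,fast++
slow=2 fast=8: a[fast]=0, fast++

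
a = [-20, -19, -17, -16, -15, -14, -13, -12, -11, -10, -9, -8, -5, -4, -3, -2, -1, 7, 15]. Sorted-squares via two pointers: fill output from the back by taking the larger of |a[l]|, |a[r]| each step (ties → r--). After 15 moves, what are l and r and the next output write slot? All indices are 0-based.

l=13, r=16, next write slot=3

l=0 r=18: |-20|>|15| out[18]=400, l++
l=1 r=18: |-19|>|15| out[17]=361, l++
l=2 r=18: |-17|>|15| out[16]=289, l++
l=3 r=18: |-16|>|15| out[15]=256, l++
l=4 r=18: |-15|<=|15| out[14]=225, r--
l=4 r=17: |-15|>|7| out[13]=225, l++
l=5 r=17: |-14|>|7| out[12]=196, l++
l=6 r=17: |-13|>|7| out[11]=169, l++
l=7 r=17: |-12|>|7| out[10]=144, l++
l=8 r=17: |-11|>|7| out[9]=121, l++
l=9 r=17: |-10|>|7| out[8]=100, l++
l=10 r=17: |-9|>|7| out[7]=81, l++
l=11 r=17: |-8|>|7| out[6]=64, l++
l=12 r=17: |-5|<=|7| out[5]=49, r--
l=12 r=16: |-5|>|-1| out[4]=25, l++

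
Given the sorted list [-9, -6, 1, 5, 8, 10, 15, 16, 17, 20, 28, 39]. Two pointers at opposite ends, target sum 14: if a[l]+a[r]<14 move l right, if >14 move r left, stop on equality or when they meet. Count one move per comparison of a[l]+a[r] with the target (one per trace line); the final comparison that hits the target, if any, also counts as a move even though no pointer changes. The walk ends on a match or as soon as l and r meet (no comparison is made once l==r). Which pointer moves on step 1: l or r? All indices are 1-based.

r

[1,12] -9+39=30 >14 → r--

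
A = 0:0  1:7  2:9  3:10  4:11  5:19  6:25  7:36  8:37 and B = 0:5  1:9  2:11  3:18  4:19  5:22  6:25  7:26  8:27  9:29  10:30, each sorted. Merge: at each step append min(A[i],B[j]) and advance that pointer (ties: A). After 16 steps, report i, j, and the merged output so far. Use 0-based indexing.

[i=0,j=0] A[i]=0<=B[j]=5 take 0 → i++
[i=1,j=0] A[i]=7>B[j]=5 take 5 → j++
[i=1,j=1] A[i]=7<=B[j]=9 take 7 → i++
[i=2,j=1] A[i]=9<=B[j]=9 take 9 → i++
[i=3,j=1] A[i]=10>B[j]=9 take 9 → j++
[i=3,j=2] A[i]=10<=B[j]=11 take 10 → i++
[i=4,j=2] A[i]=11<=B[j]=11 take 11 → i++
[i=5,j=2] A[i]=19>B[j]=11 take 11 → j++
[i=5,j=3] A[i]=19>B[j]=18 take 18 → j++
[i=5,j=4] A[i]=19<=B[j]=19 take 19 → i++
[i=6,j=4] A[i]=25>B[j]=19 take 19 → j++
[i=6,j=5] A[i]=25>B[j]=22 take 22 → j++
[i=6,j=6] A[i]=25<=B[j]=25 take 25 → i++
[i=7,j=6] A[i]=36>B[j]=25 take 25 → j++
[i=7,j=7] A[i]=36>B[j]=26 take 26 → j++
[i=7,j=8] A[i]=36>B[j]=27 take 27 → j++

i=7, j=9, merged so far=[0, 5, 7, 9, 9, 10, 11, 11, 18, 19, 19, 22, 25, 25, 26, 27]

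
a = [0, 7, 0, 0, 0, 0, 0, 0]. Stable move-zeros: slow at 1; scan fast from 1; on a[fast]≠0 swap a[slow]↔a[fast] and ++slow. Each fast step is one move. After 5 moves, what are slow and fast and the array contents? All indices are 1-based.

slow=2, fast=6, a=[7, 0, 0, 0, 0, 0, 0, 0]

(s=1,f=1) a[fast]=0 → fast++
(s=1,f=2) a[fast]=7≠0 swap→a[1]=7 → slow++,fast++
(s=2,f=3) a[fast]=0 → fast++
(s=2,f=4) a[fast]=0 → fast++
(s=2,f=5) a[fast]=0 → fast++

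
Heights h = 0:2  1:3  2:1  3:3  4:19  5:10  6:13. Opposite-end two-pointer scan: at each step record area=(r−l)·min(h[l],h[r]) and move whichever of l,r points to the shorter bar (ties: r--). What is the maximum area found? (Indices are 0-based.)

max area = 26

l=0 r=6: min(2,13)*6=12 best=12 *, l++
l=1 r=6: min(3,13)*5=15 best=15 *, l++
l=2 r=6: min(1,13)*4=4 best=15, l++
l=3 r=6: min(3,13)*3=9 best=15, l++
l=4 r=6: min(19,13)*2=26 best=26 *, r--
l=4 r=5: min(19,10)*1=10 best=26, r--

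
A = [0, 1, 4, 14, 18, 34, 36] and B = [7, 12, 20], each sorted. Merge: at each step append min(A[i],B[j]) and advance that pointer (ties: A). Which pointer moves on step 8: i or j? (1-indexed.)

j

[i=1,j=1] A[i]=0<=B[j]=7 take 0 → i++
[i=2,j=1] A[i]=1<=B[j]=7 take 1 → i++
[i=3,j=1] A[i]=4<=B[j]=7 take 4 → i++
[i=4,j=1] A[i]=14>B[j]=7 take 7 → j++
[i=4,j=2] A[i]=14>B[j]=12 take 12 → j++
[i=4,j=3] A[i]=14<=B[j]=20 take 14 → i++
[i=5,j=3] A[i]=18<=B[j]=20 take 18 → i++
[i=6,j=3] A[i]=34>B[j]=20 take 20 → j++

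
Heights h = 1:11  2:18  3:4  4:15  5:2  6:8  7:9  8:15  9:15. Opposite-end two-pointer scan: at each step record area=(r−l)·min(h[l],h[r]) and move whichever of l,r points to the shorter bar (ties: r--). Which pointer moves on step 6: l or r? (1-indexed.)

[1,9] min(11,15)*8=88 best=88 * → l++
[2,9] min(18,15)*7=105 best=105 * → r--
[2,8] min(18,15)*6=90 best=105 → r--
[2,7] min(18,9)*5=45 best=105 → r--
[2,6] min(18,8)*4=32 best=105 → r--
[2,5] min(18,2)*3=6 best=105 → r--

r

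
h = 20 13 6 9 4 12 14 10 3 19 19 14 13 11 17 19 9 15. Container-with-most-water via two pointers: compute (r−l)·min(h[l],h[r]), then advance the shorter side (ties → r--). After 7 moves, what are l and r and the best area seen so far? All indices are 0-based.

l=0 r=17: min(20,15)*17=255 best=255 *, r--
l=0 r=16: min(20,9)*16=144 best=255, r--
l=0 r=15: min(20,19)*15=285 best=285 *, r--
l=0 r=14: min(20,17)*14=238 best=285, r--
l=0 r=13: min(20,11)*13=143 best=285, r--
l=0 r=12: min(20,13)*12=156 best=285, r--
l=0 r=11: min(20,14)*11=154 best=285, r--

l=0, r=10, best area=285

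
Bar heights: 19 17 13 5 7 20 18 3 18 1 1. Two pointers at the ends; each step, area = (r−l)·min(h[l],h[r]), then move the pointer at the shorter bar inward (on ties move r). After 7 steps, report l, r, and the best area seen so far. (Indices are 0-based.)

l=2, r=5, best area=144

[0,10] min(19,1)*10=10 best=10 * → r--
[0,9] min(19,1)*9=9 best=10 → r--
[0,8] min(19,18)*8=144 best=144 * → r--
[0,7] min(19,3)*7=21 best=144 → r--
[0,6] min(19,18)*6=108 best=144 → r--
[0,5] min(19,20)*5=95 best=144 → l++
[1,5] min(17,20)*4=68 best=144 → l++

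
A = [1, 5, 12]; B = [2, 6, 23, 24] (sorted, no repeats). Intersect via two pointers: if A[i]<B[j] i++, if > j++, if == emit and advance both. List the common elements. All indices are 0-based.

[i=0,j=0] 1<2 → i++
[i=1,j=0] 5>2 → j++
[i=1,j=1] 5<6 → i++
[i=2,j=1] 12>6 → j++
[i=2,j=2] 12<23 → i++

intersection = []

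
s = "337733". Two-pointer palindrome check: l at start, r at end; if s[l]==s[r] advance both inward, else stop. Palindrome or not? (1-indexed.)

palindrome

[1,6] '3'=='3' → l++,r--
[2,5] '3'=='3' → l++,r--
[3,4] '7'=='7' → l++,r--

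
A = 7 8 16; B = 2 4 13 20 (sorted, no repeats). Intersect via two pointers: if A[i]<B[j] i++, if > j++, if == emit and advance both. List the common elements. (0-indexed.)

i=0 j=0: 7>2, j++
i=0 j=1: 7>4, j++
i=0 j=2: 7<13, i++
i=1 j=2: 8<13, i++
i=2 j=2: 16>13, j++
i=2 j=3: 16<20, i++

intersection = []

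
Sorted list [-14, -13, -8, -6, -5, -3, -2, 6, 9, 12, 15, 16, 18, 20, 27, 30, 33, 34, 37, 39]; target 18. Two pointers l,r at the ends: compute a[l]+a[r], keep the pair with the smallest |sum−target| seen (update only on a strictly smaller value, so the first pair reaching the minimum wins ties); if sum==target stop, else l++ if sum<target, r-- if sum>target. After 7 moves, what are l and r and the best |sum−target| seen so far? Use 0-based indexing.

[0,19] -14+39=25 d=7 * → r--
[0,18] -14+37=23 d=5 * → r--
[0,17] -14+34=20 d=2 * → r--
[0,16] -14+33=19 d=1 * → r--
[0,15] -14+30=16 d=2 → l++
[1,15] -13+30=17 d=1 → l++
[2,15] -8+30=22 d=4 → r--

l=2, r=14, best |Δ|=1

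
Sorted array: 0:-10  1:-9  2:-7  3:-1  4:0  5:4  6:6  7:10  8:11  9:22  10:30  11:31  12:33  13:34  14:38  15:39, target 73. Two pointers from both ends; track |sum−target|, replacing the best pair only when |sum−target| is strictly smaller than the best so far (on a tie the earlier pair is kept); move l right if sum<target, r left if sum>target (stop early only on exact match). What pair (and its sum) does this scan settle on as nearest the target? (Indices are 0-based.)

pair (34, 39) with sum 73 (|Δ|=0)

[0,15] -10+39=29 d=44 * → l++
[1,15] -9+39=30 d=43 * → l++
[2,15] -7+39=32 d=41 * → l++
[3,15] -1+39=38 d=35 * → l++
[4,15] 0+39=39 d=34 * → l++
[5,15] 4+39=43 d=30 * → l++
[6,15] 6+39=45 d=28 * → l++
[7,15] 10+39=49 d=24 * → l++
[8,15] 11+39=50 d=23 * → l++
[9,15] 22+39=61 d=12 * → l++
[10,15] 30+39=69 d=4 * → l++
[11,15] 31+39=70 d=3 * → l++
[12,15] 33+39=72 d=1 * → l++
[13,15] 34+39=73 d=0 * → stop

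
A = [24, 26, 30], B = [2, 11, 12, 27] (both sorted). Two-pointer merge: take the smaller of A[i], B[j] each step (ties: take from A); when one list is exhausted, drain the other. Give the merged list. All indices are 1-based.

[2, 11, 12, 24, 26, 27, 30]

i=1 j=1: A[i]=24>B[j]=2 take 2, j++
i=1 j=2: A[i]=24>B[j]=11 take 11, j++
i=1 j=3: A[i]=24>B[j]=12 take 12, j++
i=1 j=4: A[i]=24<=B[j]=27 take 24, i++
i=2 j=4: A[i]=26<=B[j]=27 take 26, i++
i=3 j=4: A[i]=30>B[j]=27 take 27, j++
i=3 j=5: B done, take A[i]=30, i++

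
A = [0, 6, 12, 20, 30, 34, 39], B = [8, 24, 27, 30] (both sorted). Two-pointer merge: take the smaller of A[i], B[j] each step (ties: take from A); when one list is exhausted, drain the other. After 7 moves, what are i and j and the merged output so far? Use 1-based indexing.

i=5, j=4, merged so far=[0, 6, 8, 12, 20, 24, 27]

[i=1,j=1] A[i]=0<=B[j]=8 take 0 → i++
[i=2,j=1] A[i]=6<=B[j]=8 take 6 → i++
[i=3,j=1] A[i]=12>B[j]=8 take 8 → j++
[i=3,j=2] A[i]=12<=B[j]=24 take 12 → i++
[i=4,j=2] A[i]=20<=B[j]=24 take 20 → i++
[i=5,j=2] A[i]=30>B[j]=24 take 24 → j++
[i=5,j=3] A[i]=30>B[j]=27 take 27 → j++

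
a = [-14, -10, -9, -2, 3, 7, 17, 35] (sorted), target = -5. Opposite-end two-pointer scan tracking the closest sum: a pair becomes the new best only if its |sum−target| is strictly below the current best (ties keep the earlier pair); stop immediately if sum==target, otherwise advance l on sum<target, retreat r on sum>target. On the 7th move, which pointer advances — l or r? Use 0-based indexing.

r

[0,7] -14+35=21 d=26 * → r--
[0,6] -14+17=3 d=8 * → r--
[0,5] -14+7=-7 d=2 * → l++
[1,5] -10+7=-3 d=2 → r--
[1,4] -10+3=-7 d=2 → l++
[2,4] -9+3=-6 d=1 * → l++
[3,4] -2+3=1 d=6 → r--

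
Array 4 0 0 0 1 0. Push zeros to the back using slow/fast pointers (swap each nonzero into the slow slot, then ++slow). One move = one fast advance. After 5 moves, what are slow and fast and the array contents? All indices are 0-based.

slow=2, fast=5, a=[4, 1, 0, 0, 0, 0]

slow=0 fast=0: a[fast]=4≠0 swap→a[0]=4, slow++,fast++
slow=1 fast=1: a[fast]=0, fast++
slow=1 fast=2: a[fast]=0, fast++
slow=1 fast=3: a[fast]=0, fast++
slow=1 fast=4: a[fast]=1≠0 swap→a[1]=1, slow++,fast++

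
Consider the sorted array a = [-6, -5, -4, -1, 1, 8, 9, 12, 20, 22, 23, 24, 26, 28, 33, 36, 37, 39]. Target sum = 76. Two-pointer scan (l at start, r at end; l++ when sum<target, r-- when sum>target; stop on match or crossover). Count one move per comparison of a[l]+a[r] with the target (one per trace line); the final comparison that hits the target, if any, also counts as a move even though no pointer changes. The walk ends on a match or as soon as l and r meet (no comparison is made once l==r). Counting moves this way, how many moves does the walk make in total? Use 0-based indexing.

17 moves

l=0 r=17: -6+39=33 <76, l++
l=1 r=17: -5+39=34 <76, l++
l=2 r=17: -4+39=35 <76, l++
l=3 r=17: -1+39=38 <76, l++
l=4 r=17: 1+39=40 <76, l++
l=5 r=17: 8+39=47 <76, l++
l=6 r=17: 9+39=48 <76, l++
l=7 r=17: 12+39=51 <76, l++
l=8 r=17: 20+39=59 <76, l++
l=9 r=17: 22+39=61 <76, l++
l=10 r=17: 23+39=62 <76, l++
l=11 r=17: 24+39=63 <76, l++
l=12 r=17: 26+39=65 <76, l++
l=13 r=17: 28+39=67 <76, l++
l=14 r=17: 33+39=72 <76, l++
l=15 r=17: 36+39=75 <76, l++
l=16 r=17: 37+39=76, found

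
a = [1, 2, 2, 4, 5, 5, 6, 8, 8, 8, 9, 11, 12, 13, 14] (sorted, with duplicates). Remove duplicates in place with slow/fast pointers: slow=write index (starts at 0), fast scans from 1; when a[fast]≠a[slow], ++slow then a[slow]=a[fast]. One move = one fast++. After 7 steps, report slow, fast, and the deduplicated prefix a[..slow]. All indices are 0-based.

slow=0 fast=1: a[fast]=2≠a[slow]=1 write a[1]=2, slow++,fast++
slow=1 fast=2: a[fast]=2=a[slow] dup, fast++
slow=1 fast=3: a[fast]=4≠a[slow]=2 write a[2]=4, slow++,fast++
slow=2 fast=4: a[fast]=5≠a[slow]=4 write a[3]=5, slow++,fast++
slow=3 fast=5: a[fast]=5=a[slow] dup, fast++
slow=3 fast=6: a[fast]=6≠a[slow]=5 write a[4]=6, slow++,fast++
slow=4 fast=7: a[fast]=8≠a[slow]=6 write a[5]=8, slow++,fast++

slow=5, fast=8, prefix=[1, 2, 4, 5, 6, 8]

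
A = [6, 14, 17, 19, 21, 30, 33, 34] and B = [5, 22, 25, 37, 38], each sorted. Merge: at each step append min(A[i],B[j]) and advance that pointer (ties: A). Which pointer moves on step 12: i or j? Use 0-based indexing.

j

i=0 j=0: A[i]=6>B[j]=5 take 5, j++
i=0 j=1: A[i]=6<=B[j]=22 take 6, i++
i=1 j=1: A[i]=14<=B[j]=22 take 14, i++
i=2 j=1: A[i]=17<=B[j]=22 take 17, i++
i=3 j=1: A[i]=19<=B[j]=22 take 19, i++
i=4 j=1: A[i]=21<=B[j]=22 take 21, i++
i=5 j=1: A[i]=30>B[j]=22 take 22, j++
i=5 j=2: A[i]=30>B[j]=25 take 25, j++
i=5 j=3: A[i]=30<=B[j]=37 take 30, i++
i=6 j=3: A[i]=33<=B[j]=37 take 33, i++
i=7 j=3: A[i]=34<=B[j]=37 take 34, i++
i=8 j=3: A done, take B[j]=37, j++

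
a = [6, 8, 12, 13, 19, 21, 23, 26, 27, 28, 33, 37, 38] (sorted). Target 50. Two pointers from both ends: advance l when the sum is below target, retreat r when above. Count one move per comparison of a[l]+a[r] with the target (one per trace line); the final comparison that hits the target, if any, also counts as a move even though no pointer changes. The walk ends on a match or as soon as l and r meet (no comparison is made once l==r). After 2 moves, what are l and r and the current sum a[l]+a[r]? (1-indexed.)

l=3, r=13, sum=50

[1,13] 6+38=44 <50 → l++
[2,13] 8+38=46 <50 → l++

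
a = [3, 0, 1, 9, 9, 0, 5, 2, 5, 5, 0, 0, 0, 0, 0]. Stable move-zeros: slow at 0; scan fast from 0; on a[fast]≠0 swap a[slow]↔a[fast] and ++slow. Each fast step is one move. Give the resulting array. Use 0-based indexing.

[3, 1, 9, 9, 5, 2, 5, 5, 0, 0, 0, 0, 0, 0, 0]

slow=0 fast=0: a[fast]=3≠0 swap→a[0]=3, slow++,fast++
slow=1 fast=1: a[fast]=0, fast++
slow=1 fast=2: a[fast]=1≠0 swap→a[1]=1, slow++,fast++
slow=2 fast=3: a[fast]=9≠0 swap→a[2]=9, slow++,fast++
slow=3 fast=4: a[fast]=9≠0 swap→a[3]=9, slow++,fast++
slow=4 fast=5: a[fast]=0, fast++
slow=4 fast=6: a[fast]=5≠0 swap→a[4]=5, slow++,fast++
slow=5 fast=7: a[fast]=2≠0 swap→a[5]=2, slow++,fast++
slow=6 fast=8: a[fast]=5≠0 swap→a[6]=5, slow++,fast++
slow=7 fast=9: a[fast]=5≠0 swap→a[7]=5, slow++,fast++
slow=8 fast=10: a[fast]=0, fast++
slow=8 fast=11: a[fast]=0, fast++
slow=8 fast=12: a[fast]=0, fast++
slow=8 fast=13: a[fast]=0, fast++
slow=8 fast=14: a[fast]=0, fast++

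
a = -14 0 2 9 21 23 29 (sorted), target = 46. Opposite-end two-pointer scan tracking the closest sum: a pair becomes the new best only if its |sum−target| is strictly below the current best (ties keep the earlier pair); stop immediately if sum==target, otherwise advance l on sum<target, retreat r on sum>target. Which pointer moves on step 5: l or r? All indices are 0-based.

r

l=0 r=6: -14+29=15 d=31 *, l++
l=1 r=6: 0+29=29 d=17 *, l++
l=2 r=6: 2+29=31 d=15 *, l++
l=3 r=6: 9+29=38 d=8 *, l++
l=4 r=6: 21+29=50 d=4 *, r--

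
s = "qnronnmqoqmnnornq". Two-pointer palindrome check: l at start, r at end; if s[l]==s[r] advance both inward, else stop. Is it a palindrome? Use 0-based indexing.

[0,16] 'q'=='q' → l++,r--
[1,15] 'n'=='n' → l++,r--
[2,14] 'r'=='r' → l++,r--
[3,13] 'o'=='o' → l++,r--
[4,12] 'n'=='n' → l++,r--
[5,11] 'n'=='n' → l++,r--
[6,10] 'm'=='m' → l++,r--
[7,9] 'q'=='q' → l++,r--

palindrome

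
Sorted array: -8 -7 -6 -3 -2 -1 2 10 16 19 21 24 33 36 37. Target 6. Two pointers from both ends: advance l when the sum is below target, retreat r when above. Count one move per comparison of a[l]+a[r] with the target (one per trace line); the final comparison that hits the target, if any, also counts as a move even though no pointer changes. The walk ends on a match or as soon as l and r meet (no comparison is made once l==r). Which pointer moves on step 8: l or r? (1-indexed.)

l=1 r=15: -8+37=29 >6, r--
l=1 r=14: -8+36=28 >6, r--
l=1 r=13: -8+33=25 >6, r--
l=1 r=12: -8+24=16 >6, r--
l=1 r=11: -8+21=13 >6, r--
l=1 r=10: -8+19=11 >6, r--
l=1 r=9: -8+16=8 >6, r--
l=1 r=8: -8+10=2 <6, l++

l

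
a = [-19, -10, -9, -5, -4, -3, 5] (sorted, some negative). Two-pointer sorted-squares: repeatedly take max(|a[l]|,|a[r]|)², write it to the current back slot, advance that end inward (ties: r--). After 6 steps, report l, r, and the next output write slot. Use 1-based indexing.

[1,7] |-19|>|5| out[7]=361 → l++
[2,7] |-10|>|5| out[6]=100 → l++
[3,7] |-9|>|5| out[5]=81 → l++
[4,7] |-5|<=|5| out[4]=25 → r--
[4,6] |-5|>|-3| out[3]=25 → l++
[5,6] |-4|>|-3| out[2]=16 → l++

l=6, r=6, next write slot=1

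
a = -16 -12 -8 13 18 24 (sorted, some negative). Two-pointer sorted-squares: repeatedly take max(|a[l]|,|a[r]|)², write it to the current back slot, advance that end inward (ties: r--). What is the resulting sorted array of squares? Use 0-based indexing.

[64, 144, 169, 256, 324, 576]

l=0 r=5: |-16|<=|24| out[5]=576, r--
l=0 r=4: |-16|<=|18| out[4]=324, r--
l=0 r=3: |-16|>|13| out[3]=256, l++
l=1 r=3: |-12|<=|13| out[2]=169, r--
l=1 r=2: |-12|>|-8| out[1]=144, l++
l=2 r=2: |-8|<=|-8| out[0]=64, r--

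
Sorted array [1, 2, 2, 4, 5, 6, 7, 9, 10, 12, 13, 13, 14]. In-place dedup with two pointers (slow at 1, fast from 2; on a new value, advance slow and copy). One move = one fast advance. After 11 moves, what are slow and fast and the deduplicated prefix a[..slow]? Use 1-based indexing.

slow=1 fast=2: a[fast]=2≠a[slow]=1 write a[2]=2, slow++,fast++
slow=2 fast=3: a[fast]=2=a[slow] dup, fast++
slow=2 fast=4: a[fast]=4≠a[slow]=2 write a[3]=4, slow++,fast++
slow=3 fast=5: a[fast]=5≠a[slow]=4 write a[4]=5, slow++,fast++
slow=4 fast=6: a[fast]=6≠a[slow]=5 write a[5]=6, slow++,fast++
slow=5 fast=7: a[fast]=7≠a[slow]=6 write a[6]=7, slow++,fast++
slow=6 fast=8: a[fast]=9≠a[slow]=7 write a[7]=9, slow++,fast++
slow=7 fast=9: a[fast]=10≠a[slow]=9 write a[8]=10, slow++,fast++
slow=8 fast=10: a[fast]=12≠a[slow]=10 write a[9]=12, slow++,fast++
slow=9 fast=11: a[fast]=13≠a[slow]=12 write a[10]=13, slow++,fast++
slow=10 fast=12: a[fast]=13=a[slow] dup, fast++

slow=10, fast=13, prefix=[1, 2, 4, 5, 6, 7, 9, 10, 12, 13]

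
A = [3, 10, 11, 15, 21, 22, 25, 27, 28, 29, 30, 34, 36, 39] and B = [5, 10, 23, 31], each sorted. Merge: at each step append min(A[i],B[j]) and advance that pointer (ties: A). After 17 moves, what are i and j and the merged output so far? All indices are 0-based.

i=0 j=0: A[i]=3<=B[j]=5 take 3, i++
i=1 j=0: A[i]=10>B[j]=5 take 5, j++
i=1 j=1: A[i]=10<=B[j]=10 take 10, i++
i=2 j=1: A[i]=11>B[j]=10 take 10, j++
i=2 j=2: A[i]=11<=B[j]=23 take 11, i++
i=3 j=2: A[i]=15<=B[j]=23 take 15, i++
i=4 j=2: A[i]=21<=B[j]=23 take 21, i++
i=5 j=2: A[i]=22<=B[j]=23 take 22, i++
i=6 j=2: A[i]=25>B[j]=23 take 23, j++
i=6 j=3: A[i]=25<=B[j]=31 take 25, i++
i=7 j=3: A[i]=27<=B[j]=31 take 27, i++
i=8 j=3: A[i]=28<=B[j]=31 take 28, i++
i=9 j=3: A[i]=29<=B[j]=31 take 29, i++
i=10 j=3: A[i]=30<=B[j]=31 take 30, i++
i=11 j=3: A[i]=34>B[j]=31 take 31, j++
i=11 j=4: B done, take A[i]=34, i++
i=12 j=4: B done, take A[i]=36, i++

i=13, j=4, merged so far=[3, 5, 10, 10, 11, 15, 21, 22, 23, 25, 27, 28, 29, 30, 31, 34, 36]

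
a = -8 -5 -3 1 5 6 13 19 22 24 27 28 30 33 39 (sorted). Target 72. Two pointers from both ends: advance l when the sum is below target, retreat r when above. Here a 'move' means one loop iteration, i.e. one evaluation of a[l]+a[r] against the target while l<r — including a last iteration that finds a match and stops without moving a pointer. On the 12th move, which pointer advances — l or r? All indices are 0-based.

l=0 r=14: -8+39=31 <72, l++
l=1 r=14: -5+39=34 <72, l++
l=2 r=14: -3+39=36 <72, l++
l=3 r=14: 1+39=40 <72, l++
l=4 r=14: 5+39=44 <72, l++
l=5 r=14: 6+39=45 <72, l++
l=6 r=14: 13+39=52 <72, l++
l=7 r=14: 19+39=58 <72, l++
l=8 r=14: 22+39=61 <72, l++
l=9 r=14: 24+39=63 <72, l++
l=10 r=14: 27+39=66 <72, l++
l=11 r=14: 28+39=67 <72, l++

l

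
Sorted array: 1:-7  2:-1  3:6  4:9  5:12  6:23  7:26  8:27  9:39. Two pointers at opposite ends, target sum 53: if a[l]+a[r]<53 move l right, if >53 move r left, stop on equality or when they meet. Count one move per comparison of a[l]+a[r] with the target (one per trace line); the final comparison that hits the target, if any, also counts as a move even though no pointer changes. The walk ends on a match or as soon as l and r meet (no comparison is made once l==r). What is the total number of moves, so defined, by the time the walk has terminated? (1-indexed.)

8 moves

[1,9] -7+39=32 <53 → l++
[2,9] -1+39=38 <53 → l++
[3,9] 6+39=45 <53 → l++
[4,9] 9+39=48 <53 → l++
[5,9] 12+39=51 <53 → l++
[6,9] 23+39=62 >53 → r--
[6,8] 23+27=50 <53 → l++
[7,8] 26+27=53 → found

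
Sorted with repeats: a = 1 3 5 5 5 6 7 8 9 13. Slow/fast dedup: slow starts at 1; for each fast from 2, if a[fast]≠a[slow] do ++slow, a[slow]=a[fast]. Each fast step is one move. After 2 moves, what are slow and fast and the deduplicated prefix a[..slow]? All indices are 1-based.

slow=3, fast=4, prefix=[1, 3, 5]

(s=1,f=2) a[fast]=3≠a[slow]=1 write a[2]=3 → slow++,fast++
(s=2,f=3) a[fast]=5≠a[slow]=3 write a[3]=5 → slow++,fast++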